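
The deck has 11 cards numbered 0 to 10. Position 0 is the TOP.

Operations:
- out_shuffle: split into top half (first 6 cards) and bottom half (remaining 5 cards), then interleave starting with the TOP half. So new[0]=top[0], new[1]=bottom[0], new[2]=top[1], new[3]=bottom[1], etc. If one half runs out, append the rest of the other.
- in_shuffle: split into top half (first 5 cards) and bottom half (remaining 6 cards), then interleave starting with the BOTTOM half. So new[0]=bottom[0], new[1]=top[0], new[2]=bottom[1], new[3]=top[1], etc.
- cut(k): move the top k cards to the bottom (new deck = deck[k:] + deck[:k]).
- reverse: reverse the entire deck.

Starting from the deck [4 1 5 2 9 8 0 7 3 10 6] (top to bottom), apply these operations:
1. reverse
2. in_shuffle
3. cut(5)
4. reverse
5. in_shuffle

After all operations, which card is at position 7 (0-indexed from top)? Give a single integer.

Answer: 6

Derivation:
After op 1 (reverse): [6 10 3 7 0 8 9 2 5 1 4]
After op 2 (in_shuffle): [8 6 9 10 2 3 5 7 1 0 4]
After op 3 (cut(5)): [3 5 7 1 0 4 8 6 9 10 2]
After op 4 (reverse): [2 10 9 6 8 4 0 1 7 5 3]
After op 5 (in_shuffle): [4 2 0 10 1 9 7 6 5 8 3]
Position 7: card 6.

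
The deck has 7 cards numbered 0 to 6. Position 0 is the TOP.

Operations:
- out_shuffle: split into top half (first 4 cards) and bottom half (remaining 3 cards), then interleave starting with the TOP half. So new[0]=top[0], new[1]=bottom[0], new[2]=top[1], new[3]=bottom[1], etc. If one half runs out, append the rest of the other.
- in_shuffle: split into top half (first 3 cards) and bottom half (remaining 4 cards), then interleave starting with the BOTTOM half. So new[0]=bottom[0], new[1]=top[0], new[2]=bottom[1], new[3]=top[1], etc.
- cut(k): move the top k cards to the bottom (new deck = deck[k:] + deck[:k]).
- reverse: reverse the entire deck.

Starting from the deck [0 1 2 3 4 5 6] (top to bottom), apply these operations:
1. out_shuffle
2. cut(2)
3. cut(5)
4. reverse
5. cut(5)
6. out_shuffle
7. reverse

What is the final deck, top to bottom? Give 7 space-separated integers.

After op 1 (out_shuffle): [0 4 1 5 2 6 3]
After op 2 (cut(2)): [1 5 2 6 3 0 4]
After op 3 (cut(5)): [0 4 1 5 2 6 3]
After op 4 (reverse): [3 6 2 5 1 4 0]
After op 5 (cut(5)): [4 0 3 6 2 5 1]
After op 6 (out_shuffle): [4 2 0 5 3 1 6]
After op 7 (reverse): [6 1 3 5 0 2 4]

Answer: 6 1 3 5 0 2 4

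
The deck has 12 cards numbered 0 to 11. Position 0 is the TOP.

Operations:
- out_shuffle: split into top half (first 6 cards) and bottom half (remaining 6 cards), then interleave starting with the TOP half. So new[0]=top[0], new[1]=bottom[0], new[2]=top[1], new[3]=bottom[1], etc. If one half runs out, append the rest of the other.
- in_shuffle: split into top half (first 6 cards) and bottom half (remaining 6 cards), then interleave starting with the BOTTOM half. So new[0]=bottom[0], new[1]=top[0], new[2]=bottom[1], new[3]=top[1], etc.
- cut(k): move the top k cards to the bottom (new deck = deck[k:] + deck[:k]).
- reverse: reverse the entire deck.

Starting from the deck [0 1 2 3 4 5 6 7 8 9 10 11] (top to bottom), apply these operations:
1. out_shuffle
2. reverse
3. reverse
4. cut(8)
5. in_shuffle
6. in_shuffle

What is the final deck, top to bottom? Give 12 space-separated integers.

After op 1 (out_shuffle): [0 6 1 7 2 8 3 9 4 10 5 11]
After op 2 (reverse): [11 5 10 4 9 3 8 2 7 1 6 0]
After op 3 (reverse): [0 6 1 7 2 8 3 9 4 10 5 11]
After op 4 (cut(8)): [4 10 5 11 0 6 1 7 2 8 3 9]
After op 5 (in_shuffle): [1 4 7 10 2 5 8 11 3 0 9 6]
After op 6 (in_shuffle): [8 1 11 4 3 7 0 10 9 2 6 5]

Answer: 8 1 11 4 3 7 0 10 9 2 6 5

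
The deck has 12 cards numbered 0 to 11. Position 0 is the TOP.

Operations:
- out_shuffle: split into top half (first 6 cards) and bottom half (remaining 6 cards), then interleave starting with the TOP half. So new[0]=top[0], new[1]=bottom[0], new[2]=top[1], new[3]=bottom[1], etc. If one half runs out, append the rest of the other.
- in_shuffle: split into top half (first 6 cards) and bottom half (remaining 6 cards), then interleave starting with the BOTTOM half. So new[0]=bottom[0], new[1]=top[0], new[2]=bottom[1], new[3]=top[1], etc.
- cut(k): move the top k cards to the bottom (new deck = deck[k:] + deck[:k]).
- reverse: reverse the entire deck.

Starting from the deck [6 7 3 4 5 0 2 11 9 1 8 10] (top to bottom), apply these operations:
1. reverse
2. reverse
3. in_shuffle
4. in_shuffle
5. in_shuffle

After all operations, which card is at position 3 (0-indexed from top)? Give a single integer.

After op 1 (reverse): [10 8 1 9 11 2 0 5 4 3 7 6]
After op 2 (reverse): [6 7 3 4 5 0 2 11 9 1 8 10]
After op 3 (in_shuffle): [2 6 11 7 9 3 1 4 8 5 10 0]
After op 4 (in_shuffle): [1 2 4 6 8 11 5 7 10 9 0 3]
After op 5 (in_shuffle): [5 1 7 2 10 4 9 6 0 8 3 11]
Position 3: card 2.

Answer: 2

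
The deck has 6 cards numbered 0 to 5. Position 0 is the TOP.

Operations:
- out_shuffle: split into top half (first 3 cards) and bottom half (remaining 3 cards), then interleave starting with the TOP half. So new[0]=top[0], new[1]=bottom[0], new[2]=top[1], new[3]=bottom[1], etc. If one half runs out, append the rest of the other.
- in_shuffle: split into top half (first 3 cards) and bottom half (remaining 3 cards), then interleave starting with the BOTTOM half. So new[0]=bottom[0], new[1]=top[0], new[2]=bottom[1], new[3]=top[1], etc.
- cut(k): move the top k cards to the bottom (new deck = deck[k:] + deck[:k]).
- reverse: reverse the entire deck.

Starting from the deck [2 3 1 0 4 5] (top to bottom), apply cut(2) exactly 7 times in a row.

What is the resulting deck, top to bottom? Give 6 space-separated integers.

After op 1 (cut(2)): [1 0 4 5 2 3]
After op 2 (cut(2)): [4 5 2 3 1 0]
After op 3 (cut(2)): [2 3 1 0 4 5]
After op 4 (cut(2)): [1 0 4 5 2 3]
After op 5 (cut(2)): [4 5 2 3 1 0]
After op 6 (cut(2)): [2 3 1 0 4 5]
After op 7 (cut(2)): [1 0 4 5 2 3]

Answer: 1 0 4 5 2 3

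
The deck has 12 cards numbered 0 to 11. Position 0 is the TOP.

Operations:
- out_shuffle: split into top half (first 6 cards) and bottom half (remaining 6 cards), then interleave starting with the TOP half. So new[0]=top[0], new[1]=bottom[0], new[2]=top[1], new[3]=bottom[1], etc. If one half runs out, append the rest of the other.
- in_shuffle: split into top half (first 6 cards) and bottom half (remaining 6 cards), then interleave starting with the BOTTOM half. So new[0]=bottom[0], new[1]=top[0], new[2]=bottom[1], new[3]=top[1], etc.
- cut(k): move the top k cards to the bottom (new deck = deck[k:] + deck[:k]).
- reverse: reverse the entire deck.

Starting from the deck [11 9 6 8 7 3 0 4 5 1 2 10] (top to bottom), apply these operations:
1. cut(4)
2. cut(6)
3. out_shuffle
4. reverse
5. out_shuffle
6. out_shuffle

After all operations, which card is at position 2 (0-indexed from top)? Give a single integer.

Answer: 0

Derivation:
After op 1 (cut(4)): [7 3 0 4 5 1 2 10 11 9 6 8]
After op 2 (cut(6)): [2 10 11 9 6 8 7 3 0 4 5 1]
After op 3 (out_shuffle): [2 7 10 3 11 0 9 4 6 5 8 1]
After op 4 (reverse): [1 8 5 6 4 9 0 11 3 10 7 2]
After op 5 (out_shuffle): [1 0 8 11 5 3 6 10 4 7 9 2]
After op 6 (out_shuffle): [1 6 0 10 8 4 11 7 5 9 3 2]
Position 2: card 0.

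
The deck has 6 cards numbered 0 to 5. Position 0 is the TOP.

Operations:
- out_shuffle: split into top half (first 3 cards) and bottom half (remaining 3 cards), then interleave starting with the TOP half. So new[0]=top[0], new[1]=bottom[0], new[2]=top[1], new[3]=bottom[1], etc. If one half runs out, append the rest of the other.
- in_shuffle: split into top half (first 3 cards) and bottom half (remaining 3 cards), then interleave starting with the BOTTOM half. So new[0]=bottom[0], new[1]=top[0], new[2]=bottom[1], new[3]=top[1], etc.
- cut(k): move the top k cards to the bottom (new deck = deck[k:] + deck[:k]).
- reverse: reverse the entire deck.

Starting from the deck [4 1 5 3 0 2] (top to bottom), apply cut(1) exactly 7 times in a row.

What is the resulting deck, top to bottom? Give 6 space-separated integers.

Answer: 1 5 3 0 2 4

Derivation:
After op 1 (cut(1)): [1 5 3 0 2 4]
After op 2 (cut(1)): [5 3 0 2 4 1]
After op 3 (cut(1)): [3 0 2 4 1 5]
After op 4 (cut(1)): [0 2 4 1 5 3]
After op 5 (cut(1)): [2 4 1 5 3 0]
After op 6 (cut(1)): [4 1 5 3 0 2]
After op 7 (cut(1)): [1 5 3 0 2 4]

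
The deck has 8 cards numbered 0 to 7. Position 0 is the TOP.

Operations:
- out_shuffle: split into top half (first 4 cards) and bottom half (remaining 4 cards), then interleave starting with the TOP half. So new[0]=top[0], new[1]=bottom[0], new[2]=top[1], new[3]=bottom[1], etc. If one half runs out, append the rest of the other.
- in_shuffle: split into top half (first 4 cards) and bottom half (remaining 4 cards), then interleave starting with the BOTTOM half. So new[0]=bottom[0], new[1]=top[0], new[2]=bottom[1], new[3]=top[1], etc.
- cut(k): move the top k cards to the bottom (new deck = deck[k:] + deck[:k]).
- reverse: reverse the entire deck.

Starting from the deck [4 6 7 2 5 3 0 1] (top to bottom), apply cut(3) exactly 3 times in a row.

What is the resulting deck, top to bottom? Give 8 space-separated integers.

After op 1 (cut(3)): [2 5 3 0 1 4 6 7]
After op 2 (cut(3)): [0 1 4 6 7 2 5 3]
After op 3 (cut(3)): [6 7 2 5 3 0 1 4]

Answer: 6 7 2 5 3 0 1 4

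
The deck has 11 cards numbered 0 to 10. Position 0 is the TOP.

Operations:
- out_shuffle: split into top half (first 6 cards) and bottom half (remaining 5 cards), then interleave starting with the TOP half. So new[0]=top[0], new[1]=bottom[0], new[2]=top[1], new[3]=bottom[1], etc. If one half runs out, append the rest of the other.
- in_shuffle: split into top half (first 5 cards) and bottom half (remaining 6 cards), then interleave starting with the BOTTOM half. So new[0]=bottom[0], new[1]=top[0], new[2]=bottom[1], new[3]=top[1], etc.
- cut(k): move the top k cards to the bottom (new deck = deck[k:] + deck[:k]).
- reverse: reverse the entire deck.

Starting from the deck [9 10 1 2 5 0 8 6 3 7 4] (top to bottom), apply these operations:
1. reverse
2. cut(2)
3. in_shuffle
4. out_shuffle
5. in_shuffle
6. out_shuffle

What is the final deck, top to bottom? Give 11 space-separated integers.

Answer: 4 10 2 0 6 7 9 1 5 8 3

Derivation:
After op 1 (reverse): [4 7 3 6 8 0 5 2 1 10 9]
After op 2 (cut(2)): [3 6 8 0 5 2 1 10 9 4 7]
After op 3 (in_shuffle): [2 3 1 6 10 8 9 0 4 5 7]
After op 4 (out_shuffle): [2 9 3 0 1 4 6 5 10 7 8]
After op 5 (in_shuffle): [4 2 6 9 5 3 10 0 7 1 8]
After op 6 (out_shuffle): [4 10 2 0 6 7 9 1 5 8 3]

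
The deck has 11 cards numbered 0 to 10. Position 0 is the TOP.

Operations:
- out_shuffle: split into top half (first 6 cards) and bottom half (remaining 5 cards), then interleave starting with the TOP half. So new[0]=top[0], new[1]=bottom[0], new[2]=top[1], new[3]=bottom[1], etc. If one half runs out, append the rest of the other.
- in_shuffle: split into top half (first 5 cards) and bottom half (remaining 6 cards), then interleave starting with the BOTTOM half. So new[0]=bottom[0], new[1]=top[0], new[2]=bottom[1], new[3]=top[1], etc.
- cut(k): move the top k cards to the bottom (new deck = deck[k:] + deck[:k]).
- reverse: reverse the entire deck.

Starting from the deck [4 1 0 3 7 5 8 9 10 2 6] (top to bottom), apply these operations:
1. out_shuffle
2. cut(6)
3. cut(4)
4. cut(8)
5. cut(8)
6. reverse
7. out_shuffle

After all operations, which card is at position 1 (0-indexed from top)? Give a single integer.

Answer: 7

Derivation:
After op 1 (out_shuffle): [4 8 1 9 0 10 3 2 7 6 5]
After op 2 (cut(6)): [3 2 7 6 5 4 8 1 9 0 10]
After op 3 (cut(4)): [5 4 8 1 9 0 10 3 2 7 6]
After op 4 (cut(8)): [2 7 6 5 4 8 1 9 0 10 3]
After op 5 (cut(8)): [0 10 3 2 7 6 5 4 8 1 9]
After op 6 (reverse): [9 1 8 4 5 6 7 2 3 10 0]
After op 7 (out_shuffle): [9 7 1 2 8 3 4 10 5 0 6]
Position 1: card 7.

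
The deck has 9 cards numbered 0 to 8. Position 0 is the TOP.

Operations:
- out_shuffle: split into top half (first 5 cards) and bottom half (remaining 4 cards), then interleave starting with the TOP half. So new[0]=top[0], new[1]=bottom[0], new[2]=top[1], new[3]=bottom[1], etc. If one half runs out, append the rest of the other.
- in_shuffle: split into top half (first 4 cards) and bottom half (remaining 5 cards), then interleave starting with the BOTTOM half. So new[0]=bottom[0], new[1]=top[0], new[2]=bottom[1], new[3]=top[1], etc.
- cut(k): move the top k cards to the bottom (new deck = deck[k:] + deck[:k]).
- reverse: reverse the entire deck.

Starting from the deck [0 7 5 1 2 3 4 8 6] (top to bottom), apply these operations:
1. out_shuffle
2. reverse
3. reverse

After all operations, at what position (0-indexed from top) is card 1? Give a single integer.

After op 1 (out_shuffle): [0 3 7 4 5 8 1 6 2]
After op 2 (reverse): [2 6 1 8 5 4 7 3 0]
After op 3 (reverse): [0 3 7 4 5 8 1 6 2]
Card 1 is at position 6.

Answer: 6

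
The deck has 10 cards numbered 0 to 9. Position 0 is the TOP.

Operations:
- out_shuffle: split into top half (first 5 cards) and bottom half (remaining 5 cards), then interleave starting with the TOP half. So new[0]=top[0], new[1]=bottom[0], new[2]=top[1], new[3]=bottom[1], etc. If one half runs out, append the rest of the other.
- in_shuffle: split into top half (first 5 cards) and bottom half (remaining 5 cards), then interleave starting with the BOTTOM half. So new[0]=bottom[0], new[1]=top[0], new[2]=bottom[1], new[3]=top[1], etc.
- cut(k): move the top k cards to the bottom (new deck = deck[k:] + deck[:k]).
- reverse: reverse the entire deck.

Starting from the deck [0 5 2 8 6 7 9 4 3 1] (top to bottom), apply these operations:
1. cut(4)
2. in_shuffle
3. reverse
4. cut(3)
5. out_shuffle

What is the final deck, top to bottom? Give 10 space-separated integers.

Answer: 2 6 9 1 5 3 7 8 0 4

Derivation:
After op 1 (cut(4)): [6 7 9 4 3 1 0 5 2 8]
After op 2 (in_shuffle): [1 6 0 7 5 9 2 4 8 3]
After op 3 (reverse): [3 8 4 2 9 5 7 0 6 1]
After op 4 (cut(3)): [2 9 5 7 0 6 1 3 8 4]
After op 5 (out_shuffle): [2 6 9 1 5 3 7 8 0 4]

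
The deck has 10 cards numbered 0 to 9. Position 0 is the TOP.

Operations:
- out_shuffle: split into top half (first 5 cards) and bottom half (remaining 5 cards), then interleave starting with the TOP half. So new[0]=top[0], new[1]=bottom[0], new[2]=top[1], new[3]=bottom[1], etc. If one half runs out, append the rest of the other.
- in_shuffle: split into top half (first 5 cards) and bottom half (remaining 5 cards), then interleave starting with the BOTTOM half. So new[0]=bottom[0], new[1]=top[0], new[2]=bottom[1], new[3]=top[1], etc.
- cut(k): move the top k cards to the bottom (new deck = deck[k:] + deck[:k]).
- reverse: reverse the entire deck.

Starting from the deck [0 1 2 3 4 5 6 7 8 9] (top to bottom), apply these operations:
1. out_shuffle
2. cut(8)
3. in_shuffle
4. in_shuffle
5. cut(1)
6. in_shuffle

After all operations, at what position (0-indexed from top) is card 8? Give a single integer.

Answer: 0

Derivation:
After op 1 (out_shuffle): [0 5 1 6 2 7 3 8 4 9]
After op 2 (cut(8)): [4 9 0 5 1 6 2 7 3 8]
After op 3 (in_shuffle): [6 4 2 9 7 0 3 5 8 1]
After op 4 (in_shuffle): [0 6 3 4 5 2 8 9 1 7]
After op 5 (cut(1)): [6 3 4 5 2 8 9 1 7 0]
After op 6 (in_shuffle): [8 6 9 3 1 4 7 5 0 2]
Card 8 is at position 0.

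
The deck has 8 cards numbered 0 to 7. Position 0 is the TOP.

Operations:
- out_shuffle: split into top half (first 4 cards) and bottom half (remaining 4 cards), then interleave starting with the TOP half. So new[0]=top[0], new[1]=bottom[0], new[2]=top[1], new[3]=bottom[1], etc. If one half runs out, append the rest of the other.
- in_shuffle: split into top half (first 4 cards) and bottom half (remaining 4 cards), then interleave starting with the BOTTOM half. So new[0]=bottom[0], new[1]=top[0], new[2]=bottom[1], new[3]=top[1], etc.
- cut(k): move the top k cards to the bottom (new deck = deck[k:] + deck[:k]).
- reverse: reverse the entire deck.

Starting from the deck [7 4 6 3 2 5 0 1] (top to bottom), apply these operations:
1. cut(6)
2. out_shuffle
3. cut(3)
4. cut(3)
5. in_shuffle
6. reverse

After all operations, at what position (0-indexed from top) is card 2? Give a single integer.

Answer: 1

Derivation:
After op 1 (cut(6)): [0 1 7 4 6 3 2 5]
After op 2 (out_shuffle): [0 6 1 3 7 2 4 5]
After op 3 (cut(3)): [3 7 2 4 5 0 6 1]
After op 4 (cut(3)): [4 5 0 6 1 3 7 2]
After op 5 (in_shuffle): [1 4 3 5 7 0 2 6]
After op 6 (reverse): [6 2 0 7 5 3 4 1]
Card 2 is at position 1.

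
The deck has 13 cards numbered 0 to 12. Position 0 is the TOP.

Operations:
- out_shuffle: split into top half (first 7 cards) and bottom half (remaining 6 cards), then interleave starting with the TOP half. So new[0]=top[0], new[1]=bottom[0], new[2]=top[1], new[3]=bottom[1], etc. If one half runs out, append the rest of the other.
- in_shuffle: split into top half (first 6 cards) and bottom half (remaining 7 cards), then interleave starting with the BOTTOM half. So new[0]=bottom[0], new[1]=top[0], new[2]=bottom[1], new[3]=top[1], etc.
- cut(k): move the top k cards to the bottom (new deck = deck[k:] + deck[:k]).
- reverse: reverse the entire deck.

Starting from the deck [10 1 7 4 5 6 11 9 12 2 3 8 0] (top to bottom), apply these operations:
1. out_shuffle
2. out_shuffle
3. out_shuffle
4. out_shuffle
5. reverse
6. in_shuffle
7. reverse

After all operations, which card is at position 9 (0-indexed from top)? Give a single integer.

After op 1 (out_shuffle): [10 9 1 12 7 2 4 3 5 8 6 0 11]
After op 2 (out_shuffle): [10 3 9 5 1 8 12 6 7 0 2 11 4]
After op 3 (out_shuffle): [10 6 3 7 9 0 5 2 1 11 8 4 12]
After op 4 (out_shuffle): [10 2 6 1 3 11 7 8 9 4 0 12 5]
After op 5 (reverse): [5 12 0 4 9 8 7 11 3 1 6 2 10]
After op 6 (in_shuffle): [7 5 11 12 3 0 1 4 6 9 2 8 10]
After op 7 (reverse): [10 8 2 9 6 4 1 0 3 12 11 5 7]
Position 9: card 12.

Answer: 12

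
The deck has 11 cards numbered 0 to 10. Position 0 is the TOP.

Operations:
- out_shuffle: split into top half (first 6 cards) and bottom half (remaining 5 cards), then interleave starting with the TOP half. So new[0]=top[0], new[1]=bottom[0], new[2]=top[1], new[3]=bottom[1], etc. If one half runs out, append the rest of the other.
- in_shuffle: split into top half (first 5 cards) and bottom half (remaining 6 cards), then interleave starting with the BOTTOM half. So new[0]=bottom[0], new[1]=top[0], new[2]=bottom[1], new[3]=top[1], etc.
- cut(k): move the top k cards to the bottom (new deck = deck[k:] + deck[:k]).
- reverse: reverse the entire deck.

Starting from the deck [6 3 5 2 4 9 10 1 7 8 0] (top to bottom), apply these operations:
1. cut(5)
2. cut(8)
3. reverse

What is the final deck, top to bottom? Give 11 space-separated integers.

After op 1 (cut(5)): [9 10 1 7 8 0 6 3 5 2 4]
After op 2 (cut(8)): [5 2 4 9 10 1 7 8 0 6 3]
After op 3 (reverse): [3 6 0 8 7 1 10 9 4 2 5]

Answer: 3 6 0 8 7 1 10 9 4 2 5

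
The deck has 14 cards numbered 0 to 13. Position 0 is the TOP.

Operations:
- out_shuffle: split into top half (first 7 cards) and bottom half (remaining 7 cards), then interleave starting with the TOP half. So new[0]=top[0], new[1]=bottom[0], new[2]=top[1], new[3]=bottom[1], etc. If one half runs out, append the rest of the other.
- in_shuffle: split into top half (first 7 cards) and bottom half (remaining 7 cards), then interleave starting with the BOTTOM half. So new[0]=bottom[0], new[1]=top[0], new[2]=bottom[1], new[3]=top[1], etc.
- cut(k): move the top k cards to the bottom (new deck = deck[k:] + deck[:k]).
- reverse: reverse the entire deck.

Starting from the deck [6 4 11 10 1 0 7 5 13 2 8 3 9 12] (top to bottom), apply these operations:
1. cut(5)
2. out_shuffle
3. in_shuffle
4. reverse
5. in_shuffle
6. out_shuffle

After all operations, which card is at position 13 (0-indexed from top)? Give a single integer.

After op 1 (cut(5)): [0 7 5 13 2 8 3 9 12 6 4 11 10 1]
After op 2 (out_shuffle): [0 9 7 12 5 6 13 4 2 11 8 10 3 1]
After op 3 (in_shuffle): [4 0 2 9 11 7 8 12 10 5 3 6 1 13]
After op 4 (reverse): [13 1 6 3 5 10 12 8 7 11 9 2 0 4]
After op 5 (in_shuffle): [8 13 7 1 11 6 9 3 2 5 0 10 4 12]
After op 6 (out_shuffle): [8 3 13 2 7 5 1 0 11 10 6 4 9 12]
Position 13: card 12.

Answer: 12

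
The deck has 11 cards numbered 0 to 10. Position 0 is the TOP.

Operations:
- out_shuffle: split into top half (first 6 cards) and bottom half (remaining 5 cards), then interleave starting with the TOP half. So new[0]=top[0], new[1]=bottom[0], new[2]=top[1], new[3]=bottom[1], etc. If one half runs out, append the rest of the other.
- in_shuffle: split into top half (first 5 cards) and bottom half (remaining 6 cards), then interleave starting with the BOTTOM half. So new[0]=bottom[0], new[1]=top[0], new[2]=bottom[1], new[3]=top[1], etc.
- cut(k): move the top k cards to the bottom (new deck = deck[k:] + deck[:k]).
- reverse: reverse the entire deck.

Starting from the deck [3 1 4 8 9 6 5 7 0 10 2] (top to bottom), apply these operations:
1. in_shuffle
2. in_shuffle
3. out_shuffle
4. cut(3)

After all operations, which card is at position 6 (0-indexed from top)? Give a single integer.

Answer: 2

Derivation:
After op 1 (in_shuffle): [6 3 5 1 7 4 0 8 10 9 2]
After op 2 (in_shuffle): [4 6 0 3 8 5 10 1 9 7 2]
After op 3 (out_shuffle): [4 10 6 1 0 9 3 7 8 2 5]
After op 4 (cut(3)): [1 0 9 3 7 8 2 5 4 10 6]
Position 6: card 2.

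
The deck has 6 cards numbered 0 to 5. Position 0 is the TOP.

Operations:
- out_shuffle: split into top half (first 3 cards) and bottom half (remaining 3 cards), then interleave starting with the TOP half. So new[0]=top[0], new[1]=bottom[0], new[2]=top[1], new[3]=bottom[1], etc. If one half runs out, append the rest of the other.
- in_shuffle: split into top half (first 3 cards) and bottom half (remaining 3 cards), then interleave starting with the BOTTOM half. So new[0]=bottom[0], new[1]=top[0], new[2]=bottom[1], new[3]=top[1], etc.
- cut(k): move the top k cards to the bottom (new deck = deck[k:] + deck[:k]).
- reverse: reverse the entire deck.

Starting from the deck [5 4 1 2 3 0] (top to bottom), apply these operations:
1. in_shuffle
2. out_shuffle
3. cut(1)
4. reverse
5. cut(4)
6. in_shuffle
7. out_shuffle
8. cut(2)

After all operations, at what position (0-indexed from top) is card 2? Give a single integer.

Answer: 3

Derivation:
After op 1 (in_shuffle): [2 5 3 4 0 1]
After op 2 (out_shuffle): [2 4 5 0 3 1]
After op 3 (cut(1)): [4 5 0 3 1 2]
After op 4 (reverse): [2 1 3 0 5 4]
After op 5 (cut(4)): [5 4 2 1 3 0]
After op 6 (in_shuffle): [1 5 3 4 0 2]
After op 7 (out_shuffle): [1 4 5 0 3 2]
After op 8 (cut(2)): [5 0 3 2 1 4]
Card 2 is at position 3.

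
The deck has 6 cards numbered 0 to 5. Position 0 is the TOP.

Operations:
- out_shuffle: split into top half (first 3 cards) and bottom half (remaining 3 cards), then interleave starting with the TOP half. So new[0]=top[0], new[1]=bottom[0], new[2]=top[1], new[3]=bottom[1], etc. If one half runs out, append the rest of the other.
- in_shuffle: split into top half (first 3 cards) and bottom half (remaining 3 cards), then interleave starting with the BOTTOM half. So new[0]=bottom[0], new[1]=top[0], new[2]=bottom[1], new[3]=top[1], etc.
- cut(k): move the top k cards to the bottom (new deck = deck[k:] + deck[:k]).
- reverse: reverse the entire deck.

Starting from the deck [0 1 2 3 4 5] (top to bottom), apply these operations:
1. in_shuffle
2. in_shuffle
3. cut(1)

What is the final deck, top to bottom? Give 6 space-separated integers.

After op 1 (in_shuffle): [3 0 4 1 5 2]
After op 2 (in_shuffle): [1 3 5 0 2 4]
After op 3 (cut(1)): [3 5 0 2 4 1]

Answer: 3 5 0 2 4 1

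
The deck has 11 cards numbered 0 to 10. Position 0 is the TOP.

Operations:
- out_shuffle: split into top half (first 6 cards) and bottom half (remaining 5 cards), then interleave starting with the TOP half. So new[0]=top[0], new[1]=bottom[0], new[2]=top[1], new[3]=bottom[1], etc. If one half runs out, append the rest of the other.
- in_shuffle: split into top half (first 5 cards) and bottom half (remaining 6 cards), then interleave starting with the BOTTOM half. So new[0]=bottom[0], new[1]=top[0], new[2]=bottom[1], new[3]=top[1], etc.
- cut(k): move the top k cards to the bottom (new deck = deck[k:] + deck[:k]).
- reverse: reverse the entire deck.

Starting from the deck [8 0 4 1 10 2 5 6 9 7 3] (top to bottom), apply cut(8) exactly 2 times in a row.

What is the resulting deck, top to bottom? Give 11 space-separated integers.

Answer: 2 5 6 9 7 3 8 0 4 1 10

Derivation:
After op 1 (cut(8)): [9 7 3 8 0 4 1 10 2 5 6]
After op 2 (cut(8)): [2 5 6 9 7 3 8 0 4 1 10]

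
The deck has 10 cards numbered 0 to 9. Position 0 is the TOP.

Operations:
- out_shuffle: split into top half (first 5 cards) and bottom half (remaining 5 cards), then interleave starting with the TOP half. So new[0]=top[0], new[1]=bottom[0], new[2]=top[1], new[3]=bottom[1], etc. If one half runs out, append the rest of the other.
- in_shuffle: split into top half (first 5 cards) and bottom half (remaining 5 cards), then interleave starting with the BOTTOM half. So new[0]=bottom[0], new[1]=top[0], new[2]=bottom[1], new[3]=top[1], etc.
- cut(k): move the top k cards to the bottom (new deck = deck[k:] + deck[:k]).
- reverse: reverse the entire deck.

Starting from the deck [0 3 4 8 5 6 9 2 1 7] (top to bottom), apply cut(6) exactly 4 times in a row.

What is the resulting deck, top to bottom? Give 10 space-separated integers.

Answer: 5 6 9 2 1 7 0 3 4 8

Derivation:
After op 1 (cut(6)): [9 2 1 7 0 3 4 8 5 6]
After op 2 (cut(6)): [4 8 5 6 9 2 1 7 0 3]
After op 3 (cut(6)): [1 7 0 3 4 8 5 6 9 2]
After op 4 (cut(6)): [5 6 9 2 1 7 0 3 4 8]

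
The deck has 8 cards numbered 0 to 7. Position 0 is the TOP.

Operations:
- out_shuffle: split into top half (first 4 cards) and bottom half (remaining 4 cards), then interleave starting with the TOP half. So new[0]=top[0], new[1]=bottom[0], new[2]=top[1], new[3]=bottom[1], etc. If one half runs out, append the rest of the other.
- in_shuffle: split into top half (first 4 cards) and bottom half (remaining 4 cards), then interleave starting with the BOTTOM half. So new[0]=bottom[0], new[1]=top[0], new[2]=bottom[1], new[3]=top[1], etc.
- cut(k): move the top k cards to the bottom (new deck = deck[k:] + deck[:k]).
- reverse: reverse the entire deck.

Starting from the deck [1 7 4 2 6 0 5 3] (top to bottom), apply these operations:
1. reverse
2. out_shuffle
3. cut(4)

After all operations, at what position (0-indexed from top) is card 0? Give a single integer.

After op 1 (reverse): [3 5 0 6 2 4 7 1]
After op 2 (out_shuffle): [3 2 5 4 0 7 6 1]
After op 3 (cut(4)): [0 7 6 1 3 2 5 4]
Card 0 is at position 0.

Answer: 0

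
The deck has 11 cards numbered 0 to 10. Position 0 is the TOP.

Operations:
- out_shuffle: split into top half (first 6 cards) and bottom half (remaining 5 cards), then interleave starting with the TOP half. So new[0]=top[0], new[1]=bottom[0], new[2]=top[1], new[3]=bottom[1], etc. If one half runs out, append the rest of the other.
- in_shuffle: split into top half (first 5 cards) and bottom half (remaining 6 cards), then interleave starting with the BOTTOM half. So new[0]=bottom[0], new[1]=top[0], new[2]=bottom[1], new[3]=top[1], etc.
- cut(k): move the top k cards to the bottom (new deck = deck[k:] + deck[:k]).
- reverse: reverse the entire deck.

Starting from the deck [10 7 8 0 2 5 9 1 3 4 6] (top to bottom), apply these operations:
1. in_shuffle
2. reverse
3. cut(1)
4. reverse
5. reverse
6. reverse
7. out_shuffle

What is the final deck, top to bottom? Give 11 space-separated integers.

After op 1 (in_shuffle): [5 10 9 7 1 8 3 0 4 2 6]
After op 2 (reverse): [6 2 4 0 3 8 1 7 9 10 5]
After op 3 (cut(1)): [2 4 0 3 8 1 7 9 10 5 6]
After op 4 (reverse): [6 5 10 9 7 1 8 3 0 4 2]
After op 5 (reverse): [2 4 0 3 8 1 7 9 10 5 6]
After op 6 (reverse): [6 5 10 9 7 1 8 3 0 4 2]
After op 7 (out_shuffle): [6 8 5 3 10 0 9 4 7 2 1]

Answer: 6 8 5 3 10 0 9 4 7 2 1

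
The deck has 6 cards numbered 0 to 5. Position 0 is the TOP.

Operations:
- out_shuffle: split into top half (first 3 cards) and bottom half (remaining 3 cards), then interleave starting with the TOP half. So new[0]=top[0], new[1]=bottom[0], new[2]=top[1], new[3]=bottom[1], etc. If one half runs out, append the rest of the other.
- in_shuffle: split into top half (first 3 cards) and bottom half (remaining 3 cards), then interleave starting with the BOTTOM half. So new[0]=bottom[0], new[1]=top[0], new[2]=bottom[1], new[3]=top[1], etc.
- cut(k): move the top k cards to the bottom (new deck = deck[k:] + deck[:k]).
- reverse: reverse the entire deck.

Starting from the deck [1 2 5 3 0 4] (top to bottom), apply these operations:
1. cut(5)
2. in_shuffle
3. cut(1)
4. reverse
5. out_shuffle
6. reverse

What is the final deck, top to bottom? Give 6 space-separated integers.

After op 1 (cut(5)): [4 1 2 5 3 0]
After op 2 (in_shuffle): [5 4 3 1 0 2]
After op 3 (cut(1)): [4 3 1 0 2 5]
After op 4 (reverse): [5 2 0 1 3 4]
After op 5 (out_shuffle): [5 1 2 3 0 4]
After op 6 (reverse): [4 0 3 2 1 5]

Answer: 4 0 3 2 1 5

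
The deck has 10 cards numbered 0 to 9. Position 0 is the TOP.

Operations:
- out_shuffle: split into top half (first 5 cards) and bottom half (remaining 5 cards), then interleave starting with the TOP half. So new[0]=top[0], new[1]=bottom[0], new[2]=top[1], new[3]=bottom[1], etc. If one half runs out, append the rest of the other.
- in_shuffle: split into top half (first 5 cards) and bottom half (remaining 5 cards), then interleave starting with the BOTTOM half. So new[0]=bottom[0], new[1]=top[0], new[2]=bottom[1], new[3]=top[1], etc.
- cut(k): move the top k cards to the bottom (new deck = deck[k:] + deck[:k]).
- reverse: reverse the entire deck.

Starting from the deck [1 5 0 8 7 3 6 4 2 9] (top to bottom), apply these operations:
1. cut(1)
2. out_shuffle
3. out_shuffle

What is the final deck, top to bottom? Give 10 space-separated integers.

Answer: 5 2 6 7 0 9 4 3 8 1

Derivation:
After op 1 (cut(1)): [5 0 8 7 3 6 4 2 9 1]
After op 2 (out_shuffle): [5 6 0 4 8 2 7 9 3 1]
After op 3 (out_shuffle): [5 2 6 7 0 9 4 3 8 1]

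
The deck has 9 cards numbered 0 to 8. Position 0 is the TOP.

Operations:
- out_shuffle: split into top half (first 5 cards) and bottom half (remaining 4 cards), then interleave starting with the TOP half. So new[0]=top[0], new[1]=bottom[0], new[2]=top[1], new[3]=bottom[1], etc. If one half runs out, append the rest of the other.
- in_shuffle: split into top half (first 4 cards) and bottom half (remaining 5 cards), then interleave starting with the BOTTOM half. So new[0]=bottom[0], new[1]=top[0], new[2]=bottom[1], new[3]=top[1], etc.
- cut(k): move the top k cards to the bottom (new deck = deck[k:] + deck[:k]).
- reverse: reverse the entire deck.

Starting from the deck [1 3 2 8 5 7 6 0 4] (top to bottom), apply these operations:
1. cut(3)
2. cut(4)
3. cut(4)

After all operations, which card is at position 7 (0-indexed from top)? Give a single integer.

Answer: 1

Derivation:
After op 1 (cut(3)): [8 5 7 6 0 4 1 3 2]
After op 2 (cut(4)): [0 4 1 3 2 8 5 7 6]
After op 3 (cut(4)): [2 8 5 7 6 0 4 1 3]
Position 7: card 1.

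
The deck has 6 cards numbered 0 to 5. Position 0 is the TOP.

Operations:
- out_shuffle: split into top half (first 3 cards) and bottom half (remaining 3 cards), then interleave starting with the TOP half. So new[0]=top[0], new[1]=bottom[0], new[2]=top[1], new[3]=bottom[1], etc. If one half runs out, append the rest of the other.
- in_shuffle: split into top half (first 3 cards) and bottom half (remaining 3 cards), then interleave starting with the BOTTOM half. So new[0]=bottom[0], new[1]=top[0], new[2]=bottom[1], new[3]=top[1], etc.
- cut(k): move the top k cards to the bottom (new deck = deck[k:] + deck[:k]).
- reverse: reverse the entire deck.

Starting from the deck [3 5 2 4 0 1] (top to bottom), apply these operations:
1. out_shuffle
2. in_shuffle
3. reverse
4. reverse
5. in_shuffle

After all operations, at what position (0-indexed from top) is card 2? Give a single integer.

After op 1 (out_shuffle): [3 4 5 0 2 1]
After op 2 (in_shuffle): [0 3 2 4 1 5]
After op 3 (reverse): [5 1 4 2 3 0]
After op 4 (reverse): [0 3 2 4 1 5]
After op 5 (in_shuffle): [4 0 1 3 5 2]
Card 2 is at position 5.

Answer: 5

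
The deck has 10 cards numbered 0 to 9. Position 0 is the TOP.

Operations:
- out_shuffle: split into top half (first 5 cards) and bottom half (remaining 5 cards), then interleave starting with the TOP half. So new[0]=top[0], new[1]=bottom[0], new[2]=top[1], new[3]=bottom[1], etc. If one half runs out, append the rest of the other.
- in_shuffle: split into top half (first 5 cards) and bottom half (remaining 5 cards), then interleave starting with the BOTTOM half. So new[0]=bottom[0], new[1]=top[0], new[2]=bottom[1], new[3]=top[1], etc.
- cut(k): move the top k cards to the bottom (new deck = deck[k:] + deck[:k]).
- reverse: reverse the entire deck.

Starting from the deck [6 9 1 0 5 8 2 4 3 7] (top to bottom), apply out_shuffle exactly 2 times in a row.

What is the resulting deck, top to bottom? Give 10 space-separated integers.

Answer: 6 4 8 0 9 3 2 5 1 7

Derivation:
After op 1 (out_shuffle): [6 8 9 2 1 4 0 3 5 7]
After op 2 (out_shuffle): [6 4 8 0 9 3 2 5 1 7]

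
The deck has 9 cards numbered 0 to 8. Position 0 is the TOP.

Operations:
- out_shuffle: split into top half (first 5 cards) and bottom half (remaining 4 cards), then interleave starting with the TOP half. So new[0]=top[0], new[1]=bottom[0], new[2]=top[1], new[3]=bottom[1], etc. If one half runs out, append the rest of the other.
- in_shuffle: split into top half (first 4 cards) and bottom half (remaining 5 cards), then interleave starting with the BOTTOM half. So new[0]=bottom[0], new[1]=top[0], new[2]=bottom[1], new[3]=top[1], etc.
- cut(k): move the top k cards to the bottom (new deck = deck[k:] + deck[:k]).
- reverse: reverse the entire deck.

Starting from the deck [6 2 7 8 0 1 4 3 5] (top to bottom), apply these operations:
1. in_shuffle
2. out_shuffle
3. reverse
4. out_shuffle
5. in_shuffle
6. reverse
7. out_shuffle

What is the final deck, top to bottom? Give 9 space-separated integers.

Answer: 1 3 6 7 0 4 5 2 8

Derivation:
After op 1 (in_shuffle): [0 6 1 2 4 7 3 8 5]
After op 2 (out_shuffle): [0 7 6 3 1 8 2 5 4]
After op 3 (reverse): [4 5 2 8 1 3 6 7 0]
After op 4 (out_shuffle): [4 3 5 6 2 7 8 0 1]
After op 5 (in_shuffle): [2 4 7 3 8 5 0 6 1]
After op 6 (reverse): [1 6 0 5 8 3 7 4 2]
After op 7 (out_shuffle): [1 3 6 7 0 4 5 2 8]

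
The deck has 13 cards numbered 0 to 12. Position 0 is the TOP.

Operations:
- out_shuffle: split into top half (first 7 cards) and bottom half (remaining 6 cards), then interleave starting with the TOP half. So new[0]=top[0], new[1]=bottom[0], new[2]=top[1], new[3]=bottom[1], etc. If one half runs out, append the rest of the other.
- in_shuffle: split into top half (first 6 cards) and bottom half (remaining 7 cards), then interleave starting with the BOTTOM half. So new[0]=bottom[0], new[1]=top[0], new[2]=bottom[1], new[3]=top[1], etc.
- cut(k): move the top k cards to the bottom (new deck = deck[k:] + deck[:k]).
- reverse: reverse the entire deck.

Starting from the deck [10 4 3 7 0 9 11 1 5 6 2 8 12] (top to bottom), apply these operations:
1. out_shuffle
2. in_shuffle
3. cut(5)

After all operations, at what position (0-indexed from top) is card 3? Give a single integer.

Answer: 4

Derivation:
After op 1 (out_shuffle): [10 1 4 5 3 6 7 2 0 8 9 12 11]
After op 2 (in_shuffle): [7 10 2 1 0 4 8 5 9 3 12 6 11]
After op 3 (cut(5)): [4 8 5 9 3 12 6 11 7 10 2 1 0]
Card 3 is at position 4.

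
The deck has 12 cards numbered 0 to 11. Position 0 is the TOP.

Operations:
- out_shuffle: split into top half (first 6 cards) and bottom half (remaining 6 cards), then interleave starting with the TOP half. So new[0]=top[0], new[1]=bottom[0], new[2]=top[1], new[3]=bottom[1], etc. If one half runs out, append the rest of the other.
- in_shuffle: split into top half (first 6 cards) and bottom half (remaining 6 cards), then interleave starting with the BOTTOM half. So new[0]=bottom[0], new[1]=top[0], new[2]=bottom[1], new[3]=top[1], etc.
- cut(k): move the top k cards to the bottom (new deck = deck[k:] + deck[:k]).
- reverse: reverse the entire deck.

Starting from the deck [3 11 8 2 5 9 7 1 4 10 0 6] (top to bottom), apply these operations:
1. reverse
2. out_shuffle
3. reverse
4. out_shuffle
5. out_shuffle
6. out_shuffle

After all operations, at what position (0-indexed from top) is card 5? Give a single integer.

Answer: 9

Derivation:
After op 1 (reverse): [6 0 10 4 1 7 9 5 2 8 11 3]
After op 2 (out_shuffle): [6 9 0 5 10 2 4 8 1 11 7 3]
After op 3 (reverse): [3 7 11 1 8 4 2 10 5 0 9 6]
After op 4 (out_shuffle): [3 2 7 10 11 5 1 0 8 9 4 6]
After op 5 (out_shuffle): [3 1 2 0 7 8 10 9 11 4 5 6]
After op 6 (out_shuffle): [3 10 1 9 2 11 0 4 7 5 8 6]
Card 5 is at position 9.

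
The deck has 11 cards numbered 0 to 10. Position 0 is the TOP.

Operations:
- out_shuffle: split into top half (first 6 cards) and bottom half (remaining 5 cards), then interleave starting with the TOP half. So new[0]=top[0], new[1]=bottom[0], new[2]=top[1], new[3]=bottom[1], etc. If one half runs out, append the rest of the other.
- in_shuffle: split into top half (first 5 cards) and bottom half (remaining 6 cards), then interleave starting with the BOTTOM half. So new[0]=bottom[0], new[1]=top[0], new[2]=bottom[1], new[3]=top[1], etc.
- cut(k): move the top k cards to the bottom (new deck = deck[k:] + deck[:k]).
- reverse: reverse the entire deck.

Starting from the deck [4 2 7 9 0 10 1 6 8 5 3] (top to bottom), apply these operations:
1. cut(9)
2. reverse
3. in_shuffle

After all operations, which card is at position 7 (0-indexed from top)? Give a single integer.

Answer: 10

Derivation:
After op 1 (cut(9)): [5 3 4 2 7 9 0 10 1 6 8]
After op 2 (reverse): [8 6 1 10 0 9 7 2 4 3 5]
After op 3 (in_shuffle): [9 8 7 6 2 1 4 10 3 0 5]
Position 7: card 10.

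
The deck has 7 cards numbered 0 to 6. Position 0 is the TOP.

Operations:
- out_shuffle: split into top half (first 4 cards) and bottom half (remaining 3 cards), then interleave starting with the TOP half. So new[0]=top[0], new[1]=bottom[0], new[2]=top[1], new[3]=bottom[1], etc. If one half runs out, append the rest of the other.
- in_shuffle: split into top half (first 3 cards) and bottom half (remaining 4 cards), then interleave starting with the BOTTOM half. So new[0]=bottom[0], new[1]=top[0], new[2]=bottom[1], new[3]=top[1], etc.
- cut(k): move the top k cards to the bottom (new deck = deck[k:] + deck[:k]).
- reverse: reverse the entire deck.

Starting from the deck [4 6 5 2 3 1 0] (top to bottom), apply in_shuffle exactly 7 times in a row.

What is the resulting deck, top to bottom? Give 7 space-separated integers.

Answer: 2 4 3 6 1 5 0

Derivation:
After op 1 (in_shuffle): [2 4 3 6 1 5 0]
After op 2 (in_shuffle): [6 2 1 4 5 3 0]
After op 3 (in_shuffle): [4 6 5 2 3 1 0]
After op 4 (in_shuffle): [2 4 3 6 1 5 0]
After op 5 (in_shuffle): [6 2 1 4 5 3 0]
After op 6 (in_shuffle): [4 6 5 2 3 1 0]
After op 7 (in_shuffle): [2 4 3 6 1 5 0]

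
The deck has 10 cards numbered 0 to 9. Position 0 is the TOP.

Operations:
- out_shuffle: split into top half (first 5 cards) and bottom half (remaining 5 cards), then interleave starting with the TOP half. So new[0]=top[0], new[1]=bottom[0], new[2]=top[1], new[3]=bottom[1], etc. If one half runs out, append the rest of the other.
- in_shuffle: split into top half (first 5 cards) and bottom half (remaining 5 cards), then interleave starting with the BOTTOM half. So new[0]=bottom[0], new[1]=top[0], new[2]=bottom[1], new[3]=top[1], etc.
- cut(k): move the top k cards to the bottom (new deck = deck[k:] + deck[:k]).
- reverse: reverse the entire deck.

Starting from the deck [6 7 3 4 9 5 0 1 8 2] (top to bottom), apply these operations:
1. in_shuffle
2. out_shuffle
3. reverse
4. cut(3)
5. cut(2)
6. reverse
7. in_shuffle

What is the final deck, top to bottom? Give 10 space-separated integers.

Answer: 5 4 3 7 6 2 8 1 0 9

Derivation:
After op 1 (in_shuffle): [5 6 0 7 1 3 8 4 2 9]
After op 2 (out_shuffle): [5 3 6 8 0 4 7 2 1 9]
After op 3 (reverse): [9 1 2 7 4 0 8 6 3 5]
After op 4 (cut(3)): [7 4 0 8 6 3 5 9 1 2]
After op 5 (cut(2)): [0 8 6 3 5 9 1 2 7 4]
After op 6 (reverse): [4 7 2 1 9 5 3 6 8 0]
After op 7 (in_shuffle): [5 4 3 7 6 2 8 1 0 9]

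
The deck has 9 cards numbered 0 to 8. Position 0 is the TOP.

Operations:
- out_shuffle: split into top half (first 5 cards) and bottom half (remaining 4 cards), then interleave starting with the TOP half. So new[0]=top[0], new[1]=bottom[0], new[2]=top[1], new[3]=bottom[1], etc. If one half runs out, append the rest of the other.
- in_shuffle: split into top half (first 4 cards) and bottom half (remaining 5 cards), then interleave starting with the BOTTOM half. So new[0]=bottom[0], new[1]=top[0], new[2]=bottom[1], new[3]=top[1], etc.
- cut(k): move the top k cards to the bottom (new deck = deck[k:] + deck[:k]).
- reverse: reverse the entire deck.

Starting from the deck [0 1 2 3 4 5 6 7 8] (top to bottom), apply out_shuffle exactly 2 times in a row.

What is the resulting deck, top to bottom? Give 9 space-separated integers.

Answer: 0 7 5 3 1 8 6 4 2

Derivation:
After op 1 (out_shuffle): [0 5 1 6 2 7 3 8 4]
After op 2 (out_shuffle): [0 7 5 3 1 8 6 4 2]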